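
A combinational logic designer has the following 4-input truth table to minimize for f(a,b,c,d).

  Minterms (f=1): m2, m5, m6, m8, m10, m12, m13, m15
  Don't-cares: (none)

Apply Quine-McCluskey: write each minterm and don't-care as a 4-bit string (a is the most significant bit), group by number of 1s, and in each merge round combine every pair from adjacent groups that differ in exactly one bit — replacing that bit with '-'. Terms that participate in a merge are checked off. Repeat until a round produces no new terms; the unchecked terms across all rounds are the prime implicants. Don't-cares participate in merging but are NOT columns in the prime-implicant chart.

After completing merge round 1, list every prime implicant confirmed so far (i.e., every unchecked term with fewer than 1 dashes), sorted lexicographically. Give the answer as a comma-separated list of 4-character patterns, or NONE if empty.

NONE

size-2^0 implicants → 0010(✓)  0101(✓)  0110(✓)  1000(✓)  1010(✓)  1100(✓)  1101(✓)  1111(✓)
size-2^1 implicants → -010  -101  0-10  1-00  10-0  11-1  110-
Unchecked terms (primes): -010, -101, 0-10, 1-00, 10-0, 11-1, 110-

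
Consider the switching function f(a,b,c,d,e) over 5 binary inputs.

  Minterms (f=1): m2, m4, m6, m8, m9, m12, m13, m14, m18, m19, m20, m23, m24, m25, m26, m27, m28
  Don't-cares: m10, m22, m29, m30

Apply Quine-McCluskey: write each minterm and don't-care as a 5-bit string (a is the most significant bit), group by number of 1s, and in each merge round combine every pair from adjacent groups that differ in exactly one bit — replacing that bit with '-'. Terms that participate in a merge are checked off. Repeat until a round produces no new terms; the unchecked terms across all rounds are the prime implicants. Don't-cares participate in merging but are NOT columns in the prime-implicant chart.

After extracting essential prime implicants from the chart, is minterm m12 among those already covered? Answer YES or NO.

[col 0] 00010*, 00100*, 00110*, 01000*, 01001*, 01010*, 01100*, 01101*, 01110*, 10010*, 10011*, 10100*, 10110*, 10111*, 11000*, 11001*, 11010*, 11011*, 11100*, 11101*, 11110*
[col 1] -0010*, -0100*, -0110*, -1000*, -1001*, -1010*, -1100*, -1101*, -1110*, 0-010*, 0-100*, 0-110*, 00-10*, 001-0*, 01-00*, 01-01*, 01-10*, 010-0*, 0100-*, 011-0*, 0110-*, 1-010*, 1-011*, 1-100*, 1-110*, 10-10*, 10-11*, 1001-*, 101-0*, 1011-*, 11-00*, 11-01*, 11-10*, 110-0*, 110-1*, 1100-*, 1101-*, 111-0*, 1110-*
[col 2] --010*, --100*, --110*, -0-10*, -01-0*, -1-00*, -1-01*, -1-10*, -10-0*, -100-*, -11-0*, -110-*, 0--10*, 0-1-0*, 01--0*, 01-0-*, 1--10*, 1-01-, 1-1-0*, 10-1-, 11--0*, 11-0-*, 110--
[col 3] ---10, --1-0, -1--0, -1-0-
Prime implicants: ---10, --1-0, -1--0, -1-0-, 1-01-, 10-1-, 110--
PI chart (minterm → PIs covering it):
  2 | ---10  (sole → essential)
  4 | --1-0  (sole → essential)
  6 | ---10,--1-0
  8 | -1--0,-1-0-
  9 | -1-0-  (sole → essential)
  12 | --1-0,-1--0,-1-0-
  13 | -1-0-  (sole → essential)
  14 | ---10,--1-0,-1--0
  18 | ---10,1-01-,10-1-
  19 | 1-01-,10-1-
  20 | --1-0  (sole → essential)
  23 | 10-1-  (sole → essential)
  24 | -1--0,-1-0-,110--
  25 | -1-0-,110--
  26 | ---10,-1--0,1-01-,110--
  27 | 1-01-,110--
  28 | --1-0,-1--0,-1-0-
Essential prime implicants: ---10, --1-0, -1-0-, 10-1-

YES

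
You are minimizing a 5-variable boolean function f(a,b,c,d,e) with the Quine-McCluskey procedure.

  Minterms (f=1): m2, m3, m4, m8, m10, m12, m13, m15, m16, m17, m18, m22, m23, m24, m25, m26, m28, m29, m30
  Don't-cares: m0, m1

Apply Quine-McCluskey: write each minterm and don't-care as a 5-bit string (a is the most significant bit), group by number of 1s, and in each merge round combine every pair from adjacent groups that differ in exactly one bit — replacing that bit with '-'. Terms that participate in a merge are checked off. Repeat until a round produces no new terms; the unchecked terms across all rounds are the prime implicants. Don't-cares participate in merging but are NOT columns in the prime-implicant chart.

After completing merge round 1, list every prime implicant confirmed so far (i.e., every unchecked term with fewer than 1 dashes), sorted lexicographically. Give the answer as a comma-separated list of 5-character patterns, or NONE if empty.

[col 0] 00000*, 00001*, 00010*, 00011*, 00100*, 01000*, 01010*, 01100*, 01101*, 01111*, 10000*, 10001*, 10010*, 10110*, 10111*, 11000*, 11001*, 11010*, 11100*, 11101*, 11110*
[col 1] -0000*, -0001*, -0010*, -1000*, -1010*, -1100*, -1101*, 0-000*, 0-010*, 0-100*, 00-00*, 000-0*, 000-1*, 0000-*, 0001-*, 01-00*, 010-0*, 011-1, 0110-*, 1-000*, 1-001*, 1-010*, 1-110*, 10-10*, 100-0*, 1000-*, 1011-, 11-00*, 11-01*, 11-10*, 110-0*, 1100-*, 111-0*, 1110-*
[col 2] --000*, --010*, -00-0*, -000-, -1-00, -10-0*, -110-, 0--00, 0-0-0*, 000--, 1--10, 1-0-0*, 1-00-, 11--0, 11-0-
[col 3] --0-0
Prime implicants: --0-0, -000-, -1-00, -110-, 0--00, 000--, 011-1, 1--10, 1-00-, 1011-, 11--0, 11-0-

NONE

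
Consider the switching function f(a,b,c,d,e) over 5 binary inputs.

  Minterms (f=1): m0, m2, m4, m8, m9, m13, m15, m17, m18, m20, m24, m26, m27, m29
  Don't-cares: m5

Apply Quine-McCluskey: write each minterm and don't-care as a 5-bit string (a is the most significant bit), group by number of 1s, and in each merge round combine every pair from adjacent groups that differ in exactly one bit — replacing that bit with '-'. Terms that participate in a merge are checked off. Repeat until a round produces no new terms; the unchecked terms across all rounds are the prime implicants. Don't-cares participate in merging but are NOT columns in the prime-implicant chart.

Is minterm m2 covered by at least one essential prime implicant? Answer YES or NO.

NO

Round 0: 00000✓ 00010✓ 00100✓ 00101✓ 01000✓ 01001✓ 01101✓ 01111✓ 10001 10010✓ 10100✓ 11000✓ 11010✓ 11011✓ 11101✓
Round 1: -0010 -0100 -1000 -1101 0-000 0-101 00-00 000-0 0010- 01-01 0100- 011-1 1-010 110-0 1101-
PIs = {-0010, -0100, -1000, -1101, 0-000, 0-101, 00-00, 000-0, 0010-, 01-01, 0100-, 011-1, 1-010, 10001, 110-0, 1101-}
Coverage chart:
  m0: 0-000,00-00,000-0
  m2: -0010,000-0
  m4: -0100,00-00,0010-
  m8: -1000,0-000,0100-
  m9: 01-01,0100-
  m13: -1101,0-101,01-01,011-1
  m15: 011-1 ←essential
  m17: 10001 ←essential
  m18: -0010,1-010
  m20: -0100 ←essential
  m24: -1000,110-0
  m26: 1-010,110-0,1101-
  m27: 1101- ←essential
  m29: -1101 ←essential
Essential: -0100, -1101, 011-1, 10001, 1101-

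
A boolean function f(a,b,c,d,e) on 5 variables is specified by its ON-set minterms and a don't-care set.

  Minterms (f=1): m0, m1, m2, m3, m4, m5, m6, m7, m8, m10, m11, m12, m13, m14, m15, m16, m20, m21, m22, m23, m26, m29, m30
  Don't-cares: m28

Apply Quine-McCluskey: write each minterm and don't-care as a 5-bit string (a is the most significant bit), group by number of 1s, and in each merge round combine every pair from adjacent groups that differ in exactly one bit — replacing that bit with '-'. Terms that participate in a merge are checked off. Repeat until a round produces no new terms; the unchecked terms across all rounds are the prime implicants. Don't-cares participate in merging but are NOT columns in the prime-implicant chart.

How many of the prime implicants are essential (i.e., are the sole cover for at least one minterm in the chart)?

size-2^0 implicants → 00000(✓)  00001(✓)  00010(✓)  00011(✓)  00100(✓)  00101(✓)  00110(✓)  00111(✓)  01000(✓)  01010(✓)  01011(✓)  01100(✓)  01101(✓)  01110(✓)  01111(✓)  10000(✓)  10100(✓)  10101(✓)  10110(✓)  10111(✓)  11010(✓)  11100(✓)  11101(✓)  11110(✓)
size-2^1 implicants → -0000(✓)  -0100(✓)  -0101(✓)  -0110(✓)  -0111(✓)  -1010(✓)  -1100(✓)  -1101(✓)  -1110(✓)  0-000(✓)  0-010(✓)  0-011(✓)  0-100(✓)  0-101(✓)  0-110(✓)  0-111(✓)  00-00(✓)  00-01(✓)  00-10(✓)  00-11(✓)  000-0(✓)  000-1(✓)  0000-(✓)  0001-(✓)  001-0(✓)  001-1(✓)  0010-(✓)  0011-(✓)  01-00(✓)  01-10(✓)  01-11(✓)  010-0(✓)  0101-(✓)  011-0(✓)  011-1(✓)  0110-(✓)  0111-(✓)  1-100(✓)  1-101(✓)  1-110(✓)  10-00(✓)  101-0(✓)  101-1(✓)  1010-(✓)  1011-(✓)  11-10(✓)  111-0(✓)  1110-(✓)
size-2^2 implicants → --100(✓)  --101(✓)  --110(✓)  -0-00  -01-0(✓)  -01-1(✓)  -010-(✓)  -011-(✓)  -1-10  -11-0(✓)  -110-(✓)  0--00(✓)  0--10(✓)  0--11(✓)  0-0-0(✓)  0-01-(✓)  0-1-0(✓)  0-1-1(✓)  0-10-(✓)  0-11-(✓)  00--0(✓)  00--1(✓)  00-0-(✓)  00-1-(✓)  000--(✓)  001--(✓)  01--0(✓)  01-1-(✓)  011--(✓)  1-1-0(✓)  1-10-(✓)  101--(✓)
size-2^3 implicants → --1-0  --10-  -01--  0---0  0--1-  0-1--  00---
Unchecked terms (primes): --1-0, --10-, -0-00, -01--, -1-10, 0---0, 0--1-, 0-1--, 00---
Minterm coverage:
  m0 ⊆ -0-00,0---0,00---
  m1 ⊆ 00--- [E]
  m2 ⊆ 0---0,0--1-,00---
  m3 ⊆ 0--1-,00---
  m4 ⊆ --1-0,--10-,-0-00,-01--,0---0,0-1--,00---
  m5 ⊆ --10-,-01--,0-1--,00---
  m6 ⊆ --1-0,-01--,0---0,0--1-,0-1--,00---
  m7 ⊆ -01--,0--1-,0-1--,00---
  m8 ⊆ 0---0 [E]
  m10 ⊆ -1-10,0---0,0--1-
  m11 ⊆ 0--1- [E]
  m12 ⊆ --1-0,--10-,0---0,0-1--
  m13 ⊆ --10-,0-1--
  m14 ⊆ --1-0,-1-10,0---0,0--1-,0-1--
  m15 ⊆ 0--1-,0-1--
  m16 ⊆ -0-00 [E]
  m20 ⊆ --1-0,--10-,-0-00,-01--
  m21 ⊆ --10-,-01--
  m22 ⊆ --1-0,-01--
  m23 ⊆ -01-- [E]
  m26 ⊆ -1-10 [E]
  m29 ⊆ --10- [E]
  m30 ⊆ --1-0,-1-10
E = {--10-, -0-00, -01--, -1-10, 0---0, 0--1-, 00---}

7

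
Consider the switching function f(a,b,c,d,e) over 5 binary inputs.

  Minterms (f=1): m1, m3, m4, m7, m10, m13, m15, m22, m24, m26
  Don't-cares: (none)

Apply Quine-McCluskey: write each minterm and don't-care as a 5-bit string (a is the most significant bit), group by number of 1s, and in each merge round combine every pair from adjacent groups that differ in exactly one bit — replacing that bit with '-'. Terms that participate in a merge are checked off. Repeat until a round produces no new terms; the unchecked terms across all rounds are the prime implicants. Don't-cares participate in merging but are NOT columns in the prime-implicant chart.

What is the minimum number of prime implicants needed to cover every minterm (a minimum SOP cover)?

Round 0: 00001✓ 00011✓ 00100 00111✓ 01010✓ 01101✓ 01111✓ 10110 11000✓ 11010✓
Round 1: -1010 0-111 00-11 000-1 011-1 110-0
PIs = {-1010, 0-111, 00-11, 000-1, 00100, 011-1, 10110, 110-0}
Coverage chart:
  m1: 000-1 ←essential
  m3: 00-11,000-1
  m4: 00100 ←essential
  m7: 0-111,00-11
  m10: -1010 ←essential
  m13: 011-1 ←essential
  m15: 0-111,011-1
  m22: 10110 ←essential
  m24: 110-0 ←essential
  m26: -1010,110-0
Essential: -1010, 000-1, 00100, 011-1, 10110, 110-0
Petrick residual → 0-111
Min cover (7 terms): bc'de' + a'cde + a'b'c'e + a'b'cd'e' + a'bce + ab'cde' + abc'e'

7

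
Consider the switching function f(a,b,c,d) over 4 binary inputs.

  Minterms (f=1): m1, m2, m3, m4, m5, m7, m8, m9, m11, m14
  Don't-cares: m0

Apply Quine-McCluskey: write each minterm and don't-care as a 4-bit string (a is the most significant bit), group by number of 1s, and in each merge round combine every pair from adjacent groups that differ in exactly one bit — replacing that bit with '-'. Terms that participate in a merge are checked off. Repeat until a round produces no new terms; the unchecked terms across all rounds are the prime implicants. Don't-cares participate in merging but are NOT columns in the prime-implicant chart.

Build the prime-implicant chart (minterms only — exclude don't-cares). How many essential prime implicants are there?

6

[col 0] 0000*, 0001*, 0010*, 0011*, 0100*, 0101*, 0111*, 1000*, 1001*, 1011*, 1110
[col 1] -000*, -001*, -011*, 0-00*, 0-01*, 0-11*, 00-0*, 00-1*, 000-*, 001-*, 01-1*, 010-*, 10-1*, 100-*
[col 2] -0-1, -00-, 0--1, 0-0-, 00--
Prime implicants: -0-1, -00-, 0--1, 0-0-, 00--, 1110
PI chart (minterm → PIs covering it):
  1 | -0-1,-00-,0--1,0-0-,00--
  2 | 00--  (sole → essential)
  3 | -0-1,0--1,00--
  4 | 0-0-  (sole → essential)
  5 | 0--1,0-0-
  7 | 0--1  (sole → essential)
  8 | -00-  (sole → essential)
  9 | -0-1,-00-
  11 | -0-1  (sole → essential)
  14 | 1110  (sole → essential)
Essential prime implicants: -0-1, -00-, 0--1, 0-0-, 00--, 1110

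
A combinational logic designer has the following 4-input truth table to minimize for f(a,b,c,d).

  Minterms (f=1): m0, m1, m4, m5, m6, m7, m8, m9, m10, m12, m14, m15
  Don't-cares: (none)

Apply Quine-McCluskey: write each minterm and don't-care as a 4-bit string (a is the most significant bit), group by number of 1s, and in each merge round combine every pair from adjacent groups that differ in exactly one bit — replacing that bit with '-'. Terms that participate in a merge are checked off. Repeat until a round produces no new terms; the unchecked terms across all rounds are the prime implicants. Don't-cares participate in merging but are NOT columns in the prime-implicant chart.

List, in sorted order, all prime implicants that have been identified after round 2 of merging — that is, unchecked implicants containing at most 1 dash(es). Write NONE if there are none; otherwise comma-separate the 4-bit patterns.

Round 0: 0000✓ 0001✓ 0100✓ 0101✓ 0110✓ 0111✓ 1000✓ 1001✓ 1010✓ 1100✓ 1110✓ 1111✓
Round 1: -000✓ -001✓ -100✓ -110✓ -111✓ 0-00✓ 0-01✓ 000-✓ 01-0✓ 01-1✓ 010-✓ 011-✓ 1-00✓ 1-10✓ 10-0✓ 100-✓ 11-0✓ 111-✓
Round 2: --00 -00- -1-0 -11- 0-0- 01-- 1--0
PIs = {--00, -00-, -1-0, -11-, 0-0-, 01--, 1--0}

NONE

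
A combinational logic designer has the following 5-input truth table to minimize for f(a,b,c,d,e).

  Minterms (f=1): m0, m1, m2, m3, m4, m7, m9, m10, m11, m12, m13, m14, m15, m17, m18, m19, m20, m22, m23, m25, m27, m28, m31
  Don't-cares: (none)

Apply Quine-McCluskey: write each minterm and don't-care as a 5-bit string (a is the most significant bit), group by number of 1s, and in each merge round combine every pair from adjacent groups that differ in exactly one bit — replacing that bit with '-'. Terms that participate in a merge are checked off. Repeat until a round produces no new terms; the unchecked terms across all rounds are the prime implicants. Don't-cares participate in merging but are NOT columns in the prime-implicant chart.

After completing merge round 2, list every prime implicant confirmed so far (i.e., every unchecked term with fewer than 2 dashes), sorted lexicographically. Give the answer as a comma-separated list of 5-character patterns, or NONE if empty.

00-00, 101-0

Round 0: 00000✓ 00001✓ 00010✓ 00011✓ 00100✓ 00111✓ 01001✓ 01010✓ 01011✓ 01100✓ 01101✓ 01110✓ 01111✓ 10001✓ 10010✓ 10011✓ 10100✓ 10110✓ 10111✓ 11001✓ 11011✓ 11100✓ 11111✓
Round 1: -0001✓ -0010✓ -0011✓ -0100✓ -0111✓ -1001✓ -1011✓ -1100✓ -1111✓ 0-001✓ 0-010✓ 0-011✓ 0-100✓ 0-111✓ 00-00 00-11✓ 000-0✓ 000-1✓ 0000-✓ 0001-✓ 01-01✓ 01-10✓ 01-11✓ 010-1✓ 0101-✓ 011-0✓ 011-1✓ 0110-✓ 0111-✓ 1-001✓ 1-011✓ 1-100✓ 1-111✓ 10-10✓ 10-11✓ 100-1✓ 1001-✓ 101-0 1011-✓ 11-11✓ 110-1✓
Round 2: --001✓ --011✓ --100 --111✓ -0-11✓ -00-1✓ -001- -1-11✓ -10-1✓ 0--11✓ 0-0-1✓ 0-01- 000-- 01--1 01-1- 011-- 1--11✓ 1-0-1✓ 10-1-
Round 3: ---11 --0-1
PIs = {---11, --0-1, --100, -001-, 0-01-, 00-00, 000--, 01--1, 01-1-, 011--, 10-1-, 101-0}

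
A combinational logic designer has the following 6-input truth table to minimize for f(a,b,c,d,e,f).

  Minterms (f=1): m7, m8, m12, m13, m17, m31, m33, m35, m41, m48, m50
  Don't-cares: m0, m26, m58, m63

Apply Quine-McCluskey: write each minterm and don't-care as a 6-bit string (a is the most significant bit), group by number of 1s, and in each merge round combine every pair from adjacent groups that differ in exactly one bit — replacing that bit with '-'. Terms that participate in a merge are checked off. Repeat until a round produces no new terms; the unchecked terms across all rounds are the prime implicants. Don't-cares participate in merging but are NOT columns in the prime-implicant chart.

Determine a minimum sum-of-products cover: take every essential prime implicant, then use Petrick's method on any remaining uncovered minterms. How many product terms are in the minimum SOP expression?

8

size-2^0 implicants → 000000(✓)  000111  001000(✓)  001100(✓)  001101(✓)  010001  011010(✓)  011111(✓)  100001(✓)  100011(✓)  101001(✓)  110000(✓)  110010(✓)  111010(✓)  111111(✓)
size-2^1 implicants → -11010  -11111  00-000  001-00  00110-  10-001  1000-1  11-010  1100-0
Unchecked terms (primes): -11010, -11111, 00-000, 000111, 001-00, 00110-, 010001, 10-001, 1000-1, 11-010, 1100-0
Minterm coverage:
  m7 ⊆ 000111 [E]
  m8 ⊆ 00-000,001-00
  m12 ⊆ 001-00,00110-
  m13 ⊆ 00110- [E]
  m17 ⊆ 010001 [E]
  m31 ⊆ -11111 [E]
  m33 ⊆ 10-001,1000-1
  m35 ⊆ 1000-1 [E]
  m41 ⊆ 10-001 [E]
  m48 ⊆ 1100-0 [E]
  m50 ⊆ 11-010,1100-0
E = {-11111, 000111, 00110-, 010001, 10-001, 1000-1, 1100-0}
Petrick residual → 00-000
Cover = bcdef + a'b'd'e'f' + a'b'c'def + a'b'cde' + a'bc'd'e'f + ab'd'e'f + ab'c'd'f + abc'd'f'  |cover|=8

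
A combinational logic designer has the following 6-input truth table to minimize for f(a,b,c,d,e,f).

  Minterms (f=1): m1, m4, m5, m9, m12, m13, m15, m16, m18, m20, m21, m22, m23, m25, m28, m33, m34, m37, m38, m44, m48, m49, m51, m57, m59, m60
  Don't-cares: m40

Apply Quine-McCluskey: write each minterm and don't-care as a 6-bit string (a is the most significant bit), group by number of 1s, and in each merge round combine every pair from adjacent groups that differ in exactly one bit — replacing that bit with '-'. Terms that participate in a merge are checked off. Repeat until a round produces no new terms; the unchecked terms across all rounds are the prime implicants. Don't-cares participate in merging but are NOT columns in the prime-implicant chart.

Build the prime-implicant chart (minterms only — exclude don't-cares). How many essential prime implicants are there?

[col 0] 000001*, 000100*, 000101*, 001001*, 001100*, 001101*, 001111*, 010000*, 010010*, 010100*, 010101*, 010110*, 010111*, 011001*, 011100*, 100001*, 100010*, 100101*, 100110*, 101000*, 101100*, 110000*, 110001*, 110011*, 111001*, 111011*, 111100*
[col 1] -00001*, -00101*, -01100*, -10000, -11001, -11100*, 0-0100*, 0-0101*, 0-1001, 0-1100*, 00-001*, 00-100*, 00-101*, 000-01*, 00010-*, 001-01*, 0011-1, 00110-*, 01-100*, 010-00*, 010-10*, 0100-0*, 0101-0*, 0101-1*, 01010-*, 01011-*, 1-0001, 1-1100*, 100-01*, 100-10, 101-00, 11-001*, 11-011*, 1100-1*, 11000-, 1110-1*
[col 2] --1100, -00-01, 0--100, 0-010-, 00--01, 00-10-, 010--0, 0101--, 11-0-1
Prime implicants: --1100, -00-01, -10000, -11001, 0--100, 0-010-, 0-1001, 00--01, 00-10-, 0011-1, 010--0, 0101--, 1-0001, 100-10, 101-00, 11-0-1, 11000-
PI chart (minterm → PIs covering it):
  1 | -00-01,00--01
  4 | 0--100,0-010-,00-10-
  5 | -00-01,0-010-,00--01,00-10-
  9 | 0-1001,00--01
  12 | --1100,0--100,00-10-
  13 | 00--01,00-10-,0011-1
  15 | 0011-1  (sole → essential)
  16 | -10000,010--0
  18 | 010--0  (sole → essential)
  20 | 0--100,0-010-,010--0,0101--
  21 | 0-010-,0101--
  22 | 010--0,0101--
  23 | 0101--  (sole → essential)
  25 | -11001,0-1001
  28 | --1100,0--100
  33 | -00-01,1-0001
  34 | 100-10  (sole → essential)
  37 | -00-01  (sole → essential)
  38 | 100-10  (sole → essential)
  44 | --1100,101-00
  48 | -10000,11000-
  49 | 1-0001,11-0-1,11000-
  51 | 11-0-1  (sole → essential)
  57 | -11001,11-0-1
  59 | 11-0-1  (sole → essential)
  60 | --1100  (sole → essential)
Essential prime implicants: --1100, -00-01, 0011-1, 010--0, 0101--, 100-10, 11-0-1

7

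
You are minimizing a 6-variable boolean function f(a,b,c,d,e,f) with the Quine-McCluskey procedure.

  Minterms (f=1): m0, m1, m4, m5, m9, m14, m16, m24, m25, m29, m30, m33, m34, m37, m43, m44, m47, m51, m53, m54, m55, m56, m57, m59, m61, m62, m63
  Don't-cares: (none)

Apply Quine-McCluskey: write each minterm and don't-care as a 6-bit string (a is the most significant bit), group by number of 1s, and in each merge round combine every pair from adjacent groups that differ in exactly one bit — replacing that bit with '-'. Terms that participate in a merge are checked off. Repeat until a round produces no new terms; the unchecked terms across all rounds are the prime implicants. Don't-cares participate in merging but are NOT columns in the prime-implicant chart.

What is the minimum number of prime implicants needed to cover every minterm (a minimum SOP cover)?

13

[col 0] 000000*, 000001*, 000100*, 000101*, 001001*, 001110*, 010000*, 011000*, 011001*, 011101*, 011110*, 100001*, 100010, 100101*, 101011*, 101100, 101111*, 110011*, 110101*, 110110*, 110111*, 111000*, 111001*, 111011*, 111101*, 111110*, 111111*
[col 1] -00001*, -00101*, -11000*, -11001*, -11101*, -11110, 0-0000, 0-1001, 0-1110, 00-001, 000-00*, 000-01*, 00000-*, 00010-*, 01-000, 011-01*, 01100-*, 1-0101, 1-1011*, 1-1111*, 100-01*, 101-11*, 11-011*, 11-101*, 11-110*, 11-111*, 110-11*, 1101-1*, 11011-*, 111-01*, 111-11*, 1110-1*, 11100-*, 1111-1*, 11111-*
[col 2] -00-01, -11-01, -1100-, 000-0-, 1-1-11, 11--11, 11-1-1, 11-11-, 111--1
Prime implicants: -00-01, -11-01, -1100-, -11110, 0-0000, 0-1001, 0-1110, 00-001, 000-0-, 01-000, 1-0101, 1-1-11, 100010, 101100, 11--11, 11-1-1, 11-11-, 111--1
PI chart (minterm → PIs covering it):
  0 | 0-0000,000-0-
  1 | -00-01,00-001,000-0-
  4 | 000-0-  (sole → essential)
  5 | -00-01,000-0-
  9 | 0-1001,00-001
  14 | 0-1110  (sole → essential)
  16 | 0-0000,01-000
  24 | -1100-,01-000
  25 | -11-01,-1100-,0-1001
  29 | -11-01  (sole → essential)
  30 | -11110,0-1110
  33 | -00-01  (sole → essential)
  34 | 100010  (sole → essential)
  37 | -00-01,1-0101
  43 | 1-1-11  (sole → essential)
  44 | 101100  (sole → essential)
  47 | 1-1-11  (sole → essential)
  51 | 11--11  (sole → essential)
  53 | 1-0101,11-1-1
  54 | 11-11-  (sole → essential)
  55 | 11--11,11-1-1,11-11-
  56 | -1100-  (sole → essential)
  57 | -11-01,-1100-,111--1
  59 | 1-1-11,11--11,111--1
  61 | -11-01,11-1-1,111--1
  62 | -11110,11-11-
  63 | 1-1-11,11--11,11-1-1,11-11-,111--1
Essential prime implicants: -00-01, -11-01, -1100-, 0-1110, 000-0-, 1-1-11, 100010, 101100, 11--11, 11-11-
Petrick residual → 0-0000, 0-1001, 1-0101
Minimum SOP uses 13 PIs: b'c'e'f + bce'f + bcd'e' + a'c'd'e'f' + a'cd'e'f + a'cdef' + a'b'c'e' + ac'de'f + acef + ab'c'd'ef' + ab'cde'f' + abef + abde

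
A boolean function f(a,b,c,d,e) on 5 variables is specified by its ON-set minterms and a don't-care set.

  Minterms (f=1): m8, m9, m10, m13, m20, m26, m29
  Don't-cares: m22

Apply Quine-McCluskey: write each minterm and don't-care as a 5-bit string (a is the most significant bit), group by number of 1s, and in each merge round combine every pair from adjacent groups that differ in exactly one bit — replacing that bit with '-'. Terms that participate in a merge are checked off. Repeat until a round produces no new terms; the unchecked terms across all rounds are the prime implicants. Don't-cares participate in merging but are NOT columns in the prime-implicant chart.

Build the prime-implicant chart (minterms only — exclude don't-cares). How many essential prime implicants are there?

3

Round 0: 01000✓ 01001✓ 01010✓ 01101✓ 10100✓ 10110✓ 11010✓ 11101✓
Round 1: -1010 -1101 01-01 010-0 0100- 101-0
PIs = {-1010, -1101, 01-01, 010-0, 0100-, 101-0}
Coverage chart:
  m8: 010-0,0100-
  m9: 01-01,0100-
  m10: -1010,010-0
  m13: -1101,01-01
  m20: 101-0 ←essential
  m26: -1010 ←essential
  m29: -1101 ←essential
Essential: -1010, -1101, 101-0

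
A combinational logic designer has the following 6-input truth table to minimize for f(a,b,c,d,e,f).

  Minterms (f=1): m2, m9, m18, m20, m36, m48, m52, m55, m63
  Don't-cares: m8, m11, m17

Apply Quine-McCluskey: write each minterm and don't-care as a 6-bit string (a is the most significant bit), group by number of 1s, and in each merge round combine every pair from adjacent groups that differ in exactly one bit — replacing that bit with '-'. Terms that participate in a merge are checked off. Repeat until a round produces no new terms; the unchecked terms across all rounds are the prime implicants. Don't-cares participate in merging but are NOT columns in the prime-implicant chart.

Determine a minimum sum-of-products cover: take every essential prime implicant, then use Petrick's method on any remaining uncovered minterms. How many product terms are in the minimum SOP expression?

[col 0] 000010*, 001000*, 001001*, 001011*, 010001, 010010*, 010100*, 100100*, 110000*, 110100*, 110111*, 111111*
[col 1] -10100, 0-0010, 0010-1, 00100-, 1-0100, 11-111, 110-00
Prime implicants: -10100, 0-0010, 0010-1, 00100-, 010001, 1-0100, 11-111, 110-00
PI chart (minterm → PIs covering it):
  2 | 0-0010  (sole → essential)
  9 | 0010-1,00100-
  18 | 0-0010  (sole → essential)
  20 | -10100  (sole → essential)
  36 | 1-0100  (sole → essential)
  48 | 110-00  (sole → essential)
  52 | -10100,1-0100,110-00
  55 | 11-111  (sole → essential)
  63 | 11-111  (sole → essential)
Essential prime implicants: -10100, 0-0010, 1-0100, 11-111, 110-00
Petrick residual → 0010-1
Minimum SOP uses 6 PIs: bc'de'f' + a'c'd'ef' + a'b'cd'f + ac'de'f' + abdef + abc'e'f'

6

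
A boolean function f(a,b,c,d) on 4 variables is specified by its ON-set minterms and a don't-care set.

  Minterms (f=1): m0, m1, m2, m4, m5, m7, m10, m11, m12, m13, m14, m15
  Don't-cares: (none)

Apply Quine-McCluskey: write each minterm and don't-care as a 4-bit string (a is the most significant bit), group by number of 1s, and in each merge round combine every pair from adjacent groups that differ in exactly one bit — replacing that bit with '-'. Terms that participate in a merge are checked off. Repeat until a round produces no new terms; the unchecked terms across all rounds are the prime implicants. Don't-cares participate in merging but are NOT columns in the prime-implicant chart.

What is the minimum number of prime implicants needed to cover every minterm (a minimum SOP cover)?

size-2^0 implicants → 0000(✓)  0001(✓)  0010(✓)  0100(✓)  0101(✓)  0111(✓)  1010(✓)  1011(✓)  1100(✓)  1101(✓)  1110(✓)  1111(✓)
size-2^1 implicants → -010  -100(✓)  -101(✓)  -111(✓)  0-00(✓)  0-01(✓)  00-0  000-(✓)  01-1(✓)  010-(✓)  1-10(✓)  1-11(✓)  101-(✓)  11-0(✓)  11-1(✓)  110-(✓)  111-(✓)
size-2^2 implicants → -1-1  -10-  0-0-  1-1-  11--
Unchecked terms (primes): -010, -1-1, -10-, 0-0-, 00-0, 1-1-, 11--
Minterm coverage:
  m0 ⊆ 0-0-,00-0
  m1 ⊆ 0-0- [E]
  m2 ⊆ -010,00-0
  m4 ⊆ -10-,0-0-
  m5 ⊆ -1-1,-10-,0-0-
  m7 ⊆ -1-1 [E]
  m10 ⊆ -010,1-1-
  m11 ⊆ 1-1- [E]
  m12 ⊆ -10-,11--
  m13 ⊆ -1-1,-10-,11--
  m14 ⊆ 1-1-,11--
  m15 ⊆ -1-1,1-1-,11--
E = {-1-1, 0-0-, 1-1-}
Petrick residual → -010, -10-
Cover = b'cd' + bd + bc' + a'c' + ac  |cover|=5

5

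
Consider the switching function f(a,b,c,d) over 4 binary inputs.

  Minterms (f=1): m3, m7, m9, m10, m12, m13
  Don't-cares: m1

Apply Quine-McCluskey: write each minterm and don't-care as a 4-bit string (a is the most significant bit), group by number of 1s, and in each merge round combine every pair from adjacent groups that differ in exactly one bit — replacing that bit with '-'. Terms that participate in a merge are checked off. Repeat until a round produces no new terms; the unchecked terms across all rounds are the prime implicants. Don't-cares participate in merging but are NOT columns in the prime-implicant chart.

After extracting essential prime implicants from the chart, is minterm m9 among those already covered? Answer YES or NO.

NO

size-2^0 implicants → 0001(✓)  0011(✓)  0111(✓)  1001(✓)  1010  1100(✓)  1101(✓)
size-2^1 implicants → -001  0-11  00-1  1-01  110-
Unchecked terms (primes): -001, 0-11, 00-1, 1-01, 1010, 110-
Minterm coverage:
  m3 ⊆ 0-11,00-1
  m7 ⊆ 0-11 [E]
  m9 ⊆ -001,1-01
  m10 ⊆ 1010 [E]
  m12 ⊆ 110- [E]
  m13 ⊆ 1-01,110-
E = {0-11, 1010, 110-}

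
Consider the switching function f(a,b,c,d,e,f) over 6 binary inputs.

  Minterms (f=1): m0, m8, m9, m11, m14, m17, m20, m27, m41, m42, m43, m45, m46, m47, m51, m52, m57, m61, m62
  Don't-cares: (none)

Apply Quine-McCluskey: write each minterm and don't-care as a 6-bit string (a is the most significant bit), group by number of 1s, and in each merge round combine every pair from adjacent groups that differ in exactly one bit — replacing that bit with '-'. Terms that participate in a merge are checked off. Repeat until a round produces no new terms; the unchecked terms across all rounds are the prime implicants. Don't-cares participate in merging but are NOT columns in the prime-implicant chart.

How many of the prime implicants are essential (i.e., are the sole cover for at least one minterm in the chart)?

9

size-2^0 implicants → 000000(✓)  001000(✓)  001001(✓)  001011(✓)  001110(✓)  010001  010100(✓)  011011(✓)  101001(✓)  101010(✓)  101011(✓)  101101(✓)  101110(✓)  101111(✓)  110011  110100(✓)  111001(✓)  111101(✓)  111110(✓)
size-2^1 implicants → -01001(✓)  -01011(✓)  -01110  -10100  0-1011  00-000  0010-1(✓)  00100-  1-1001(✓)  1-1101(✓)  1-1110  101-01(✓)  101-10(✓)  101-11(✓)  1010-1(✓)  10101-(✓)  1011-1(✓)  10111-(✓)  111-01(✓)
size-2^2 implicants → -010-1  1-1-01  101--1  101-1-
Unchecked terms (primes): -010-1, -01110, -10100, 0-1011, 00-000, 00100-, 010001, 1-1-01, 1-1110, 101--1, 101-1-, 110011
Minterm coverage:
  m0 ⊆ 00-000 [E]
  m8 ⊆ 00-000,00100-
  m9 ⊆ -010-1,00100-
  m11 ⊆ -010-1,0-1011
  m14 ⊆ -01110 [E]
  m17 ⊆ 010001 [E]
  m20 ⊆ -10100 [E]
  m27 ⊆ 0-1011 [E]
  m41 ⊆ -010-1,1-1-01,101--1
  m42 ⊆ 101-1- [E]
  m43 ⊆ -010-1,101--1,101-1-
  m45 ⊆ 1-1-01,101--1
  m46 ⊆ -01110,1-1110,101-1-
  m47 ⊆ 101--1,101-1-
  m51 ⊆ 110011 [E]
  m52 ⊆ -10100 [E]
  m57 ⊆ 1-1-01 [E]
  m61 ⊆ 1-1-01 [E]
  m62 ⊆ 1-1110 [E]
E = {-01110, -10100, 0-1011, 00-000, 010001, 1-1-01, 1-1110, 101-1-, 110011}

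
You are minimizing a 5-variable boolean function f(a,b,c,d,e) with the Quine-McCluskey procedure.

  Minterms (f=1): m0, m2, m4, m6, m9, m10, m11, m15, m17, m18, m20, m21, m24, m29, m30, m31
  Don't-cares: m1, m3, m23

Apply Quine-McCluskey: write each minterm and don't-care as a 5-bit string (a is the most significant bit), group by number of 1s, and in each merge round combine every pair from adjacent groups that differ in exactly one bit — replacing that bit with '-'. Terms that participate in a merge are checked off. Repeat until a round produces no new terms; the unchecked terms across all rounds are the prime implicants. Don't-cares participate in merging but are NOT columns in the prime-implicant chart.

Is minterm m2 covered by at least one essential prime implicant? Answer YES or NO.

Round 0: 00000✓ 00001✓ 00010✓ 00011✓ 00100✓ 00110✓ 01001✓ 01010✓ 01011✓ 01111✓ 10001✓ 10010✓ 10100✓ 10101✓ 10111✓ 11000 11101✓ 11110✓ 11111✓
Round 1: -0001 -0010 -0100 -1111 0-001✓ 0-010✓ 0-011✓ 00-00✓ 00-10✓ 000-0✓ 000-1✓ 0000-✓ 0001-✓ 001-0✓ 01-11 010-1✓ 0101-✓ 1-101✓ 1-111✓ 10-01 101-1✓ 1010- 111-1✓ 1111-
Round 2: 0-0-1 0-01- 00--0 000-- 1-1-1
PIs = {-0001, -0010, -0100, -1111, 0-0-1, 0-01-, 00--0, 000--, 01-11, 1-1-1, 10-01, 1010-, 11000, 1111-}
Coverage chart:
  m0: 00--0,000--
  m2: -0010,0-01-,00--0,000--
  m4: -0100,00--0
  m6: 00--0 ←essential
  m9: 0-0-1 ←essential
  m10: 0-01- ←essential
  m11: 0-0-1,0-01-,01-11
  m15: -1111,01-11
  m17: -0001,10-01
  m18: -0010 ←essential
  m20: -0100,1010-
  m21: 1-1-1,10-01,1010-
  m24: 11000 ←essential
  m29: 1-1-1 ←essential
  m30: 1111- ←essential
  m31: -1111,1-1-1,1111-
Essential: -0010, 0-0-1, 0-01-, 00--0, 1-1-1, 11000, 1111-

YES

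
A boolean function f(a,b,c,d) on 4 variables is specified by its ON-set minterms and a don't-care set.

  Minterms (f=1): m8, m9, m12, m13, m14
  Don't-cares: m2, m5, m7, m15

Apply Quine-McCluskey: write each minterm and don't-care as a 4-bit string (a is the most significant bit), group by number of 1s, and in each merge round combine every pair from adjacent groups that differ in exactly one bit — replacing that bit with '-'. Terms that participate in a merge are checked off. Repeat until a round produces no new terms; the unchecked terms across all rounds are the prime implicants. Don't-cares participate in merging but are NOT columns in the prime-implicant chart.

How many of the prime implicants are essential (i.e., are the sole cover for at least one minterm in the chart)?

size-2^0 implicants → 0010  0101(✓)  0111(✓)  1000(✓)  1001(✓)  1100(✓)  1101(✓)  1110(✓)  1111(✓)
size-2^1 implicants → -101(✓)  -111(✓)  01-1(✓)  1-00(✓)  1-01(✓)  100-(✓)  11-0(✓)  11-1(✓)  110-(✓)  111-(✓)
size-2^2 implicants → -1-1  1-0-  11--
Unchecked terms (primes): -1-1, 0010, 1-0-, 11--
Minterm coverage:
  m8 ⊆ 1-0- [E]
  m9 ⊆ 1-0- [E]
  m12 ⊆ 1-0-,11--
  m13 ⊆ -1-1,1-0-,11--
  m14 ⊆ 11-- [E]
E = {1-0-, 11--}

2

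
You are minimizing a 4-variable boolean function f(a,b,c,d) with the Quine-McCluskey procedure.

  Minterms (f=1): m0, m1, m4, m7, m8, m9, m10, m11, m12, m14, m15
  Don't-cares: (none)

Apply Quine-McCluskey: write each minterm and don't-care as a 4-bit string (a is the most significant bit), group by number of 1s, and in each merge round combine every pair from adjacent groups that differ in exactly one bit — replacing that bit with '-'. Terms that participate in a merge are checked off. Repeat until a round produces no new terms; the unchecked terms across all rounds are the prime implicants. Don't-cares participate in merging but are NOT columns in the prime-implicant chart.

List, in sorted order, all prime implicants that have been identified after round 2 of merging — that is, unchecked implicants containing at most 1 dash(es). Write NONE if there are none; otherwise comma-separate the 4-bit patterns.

size-2^0 implicants → 0000(✓)  0001(✓)  0100(✓)  0111(✓)  1000(✓)  1001(✓)  1010(✓)  1011(✓)  1100(✓)  1110(✓)  1111(✓)
size-2^1 implicants → -000(✓)  -001(✓)  -100(✓)  -111  0-00(✓)  000-(✓)  1-00(✓)  1-10(✓)  1-11(✓)  10-0(✓)  10-1(✓)  100-(✓)  101-(✓)  11-0(✓)  111-(✓)
size-2^2 implicants → --00  -00-  1--0  1-1-  10--
Unchecked terms (primes): --00, -00-, -111, 1--0, 1-1-, 10--

-111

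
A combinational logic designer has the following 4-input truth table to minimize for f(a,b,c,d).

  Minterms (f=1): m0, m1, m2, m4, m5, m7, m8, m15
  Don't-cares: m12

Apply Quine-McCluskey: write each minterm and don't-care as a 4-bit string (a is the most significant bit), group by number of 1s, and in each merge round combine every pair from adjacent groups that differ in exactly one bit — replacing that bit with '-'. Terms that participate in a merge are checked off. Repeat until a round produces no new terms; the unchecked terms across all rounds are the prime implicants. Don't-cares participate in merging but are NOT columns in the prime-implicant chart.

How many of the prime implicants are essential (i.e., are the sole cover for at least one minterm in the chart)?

4

[col 0] 0000*, 0001*, 0010*, 0100*, 0101*, 0111*, 1000*, 1100*, 1111*
[col 1] -000*, -100*, -111, 0-00*, 0-01*, 00-0, 000-*, 01-1, 010-*, 1-00*
[col 2] --00, 0-0-
Prime implicants: --00, -111, 0-0-, 00-0, 01-1
PI chart (minterm → PIs covering it):
  0 | --00,0-0-,00-0
  1 | 0-0-  (sole → essential)
  2 | 00-0  (sole → essential)
  4 | --00,0-0-
  5 | 0-0-,01-1
  7 | -111,01-1
  8 | --00  (sole → essential)
  15 | -111  (sole → essential)
Essential prime implicants: --00, -111, 0-0-, 00-0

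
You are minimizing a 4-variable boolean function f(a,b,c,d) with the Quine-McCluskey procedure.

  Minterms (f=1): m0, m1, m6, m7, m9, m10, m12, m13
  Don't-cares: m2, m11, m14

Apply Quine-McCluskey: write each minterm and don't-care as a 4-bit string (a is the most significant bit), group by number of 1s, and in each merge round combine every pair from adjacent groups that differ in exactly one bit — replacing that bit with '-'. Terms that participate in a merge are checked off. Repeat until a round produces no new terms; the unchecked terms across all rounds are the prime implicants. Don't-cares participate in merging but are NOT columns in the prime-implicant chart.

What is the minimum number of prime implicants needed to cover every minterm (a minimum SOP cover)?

5

Round 0: 0000✓ 0001✓ 0010✓ 0110✓ 0111✓ 1001✓ 1010✓ 1011✓ 1100✓ 1101✓ 1110✓
Round 1: -001 -010✓ -110✓ 0-10✓ 00-0 000- 011- 1-01 1-10✓ 10-1 101- 11-0 110-
Round 2: --10
PIs = {--10, -001, 00-0, 000-, 011-, 1-01, 10-1, 101-, 11-0, 110-}
Coverage chart:
  m0: 00-0,000-
  m1: -001,000-
  m6: --10,011-
  m7: 011- ←essential
  m9: -001,1-01,10-1
  m10: --10,101-
  m12: 11-0,110-
  m13: 1-01,110-
Essential: 011-
Petrick residual → --10, -001, 00-0, 110-
Min cover (5 terms): cd' + b'c'd + a'b'd' + a'bc + abc'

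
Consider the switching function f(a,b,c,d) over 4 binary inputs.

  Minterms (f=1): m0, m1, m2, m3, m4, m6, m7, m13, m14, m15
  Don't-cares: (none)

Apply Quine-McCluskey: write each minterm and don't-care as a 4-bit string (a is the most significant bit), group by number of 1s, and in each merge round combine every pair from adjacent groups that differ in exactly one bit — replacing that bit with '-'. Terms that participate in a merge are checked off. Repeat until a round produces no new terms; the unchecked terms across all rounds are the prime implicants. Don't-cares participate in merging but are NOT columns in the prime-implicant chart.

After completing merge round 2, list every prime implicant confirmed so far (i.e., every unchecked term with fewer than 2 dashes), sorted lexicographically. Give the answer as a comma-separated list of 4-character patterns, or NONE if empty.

[col 0] 0000*, 0001*, 0010*, 0011*, 0100*, 0110*, 0111*, 1101*, 1110*, 1111*
[col 1] -110*, -111*, 0-00*, 0-10*, 0-11*, 00-0*, 00-1*, 000-*, 001-*, 01-0*, 011-*, 11-1, 111-*
[col 2] -11-, 0--0, 0-1-, 00--
Prime implicants: -11-, 0--0, 0-1-, 00--, 11-1

11-1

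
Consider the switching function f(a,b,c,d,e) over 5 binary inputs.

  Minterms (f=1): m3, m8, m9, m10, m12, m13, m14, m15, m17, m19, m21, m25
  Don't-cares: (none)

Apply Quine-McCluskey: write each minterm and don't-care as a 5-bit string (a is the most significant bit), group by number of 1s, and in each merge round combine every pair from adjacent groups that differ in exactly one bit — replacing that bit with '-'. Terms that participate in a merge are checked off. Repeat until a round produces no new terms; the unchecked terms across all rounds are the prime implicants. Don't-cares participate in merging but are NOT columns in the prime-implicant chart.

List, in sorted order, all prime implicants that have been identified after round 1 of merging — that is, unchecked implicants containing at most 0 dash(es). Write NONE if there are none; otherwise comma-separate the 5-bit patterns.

[col 0] 00011*, 01000*, 01001*, 01010*, 01100*, 01101*, 01110*, 01111*, 10001*, 10011*, 10101*, 11001*
[col 1] -0011, -1001, 01-00*, 01-01*, 01-10*, 010-0*, 0100-*, 011-0*, 011-1*, 0110-*, 0111-*, 1-001, 10-01, 100-1
[col 2] 01--0, 01-0-, 011--
Prime implicants: -0011, -1001, 01--0, 01-0-, 011--, 1-001, 10-01, 100-1

NONE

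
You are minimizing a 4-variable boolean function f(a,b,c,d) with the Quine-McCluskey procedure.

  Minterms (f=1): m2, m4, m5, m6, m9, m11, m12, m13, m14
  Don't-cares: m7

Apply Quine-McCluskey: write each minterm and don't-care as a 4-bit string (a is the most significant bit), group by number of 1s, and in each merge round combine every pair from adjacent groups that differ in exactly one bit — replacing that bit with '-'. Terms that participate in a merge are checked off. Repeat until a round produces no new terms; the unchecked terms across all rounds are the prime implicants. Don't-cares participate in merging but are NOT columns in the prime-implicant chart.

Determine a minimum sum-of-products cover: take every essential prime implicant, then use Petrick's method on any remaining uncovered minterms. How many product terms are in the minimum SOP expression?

[col 0] 0010*, 0100*, 0101*, 0110*, 0111*, 1001*, 1011*, 1100*, 1101*, 1110*
[col 1] -100*, -101*, -110*, 0-10, 01-0*, 01-1*, 010-*, 011-*, 1-01, 10-1, 11-0*, 110-*
[col 2] -1-0, -10-, 01--
Prime implicants: -1-0, -10-, 0-10, 01--, 1-01, 10-1
PI chart (minterm → PIs covering it):
  2 | 0-10  (sole → essential)
  4 | -1-0,-10-,01--
  5 | -10-,01--
  6 | -1-0,0-10,01--
  9 | 1-01,10-1
  11 | 10-1  (sole → essential)
  12 | -1-0,-10-
  13 | -10-,1-01
  14 | -1-0  (sole → essential)
Essential prime implicants: -1-0, 0-10, 10-1
Petrick residual → -10-
Minimum SOP uses 4 PIs: bd' + bc' + a'cd' + ab'd

4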